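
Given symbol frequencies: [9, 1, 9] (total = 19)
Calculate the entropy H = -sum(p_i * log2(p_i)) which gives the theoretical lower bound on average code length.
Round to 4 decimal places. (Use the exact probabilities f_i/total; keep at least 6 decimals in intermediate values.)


Per-symbol terms -p_i * log2(p_i) with p_i = f_i/19:
  p = 9/19 = 0.473684: log2(p) = -1.078003, -p*log2(p) = 0.510633
  p = 1/19 = 0.052632: log2(p) = -4.247928, -p*log2(p) = 0.223575
  p = 9/19 = 0.473684: log2(p) = -1.078003, -p*log2(p) = 0.510633
H = 0.510633 + 0.223575 + 0.510633 = 1.244841

H = 1.2448 bits/symbol


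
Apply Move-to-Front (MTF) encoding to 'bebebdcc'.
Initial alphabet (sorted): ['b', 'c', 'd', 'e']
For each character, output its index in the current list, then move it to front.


MTF encoding:
'b': index 0 in ['b', 'c', 'd', 'e'] -> ['b', 'c', 'd', 'e']
'e': index 3 in ['b', 'c', 'd', 'e'] -> ['e', 'b', 'c', 'd']
'b': index 1 in ['e', 'b', 'c', 'd'] -> ['b', 'e', 'c', 'd']
'e': index 1 in ['b', 'e', 'c', 'd'] -> ['e', 'b', 'c', 'd']
'b': index 1 in ['e', 'b', 'c', 'd'] -> ['b', 'e', 'c', 'd']
'd': index 3 in ['b', 'e', 'c', 'd'] -> ['d', 'b', 'e', 'c']
'c': index 3 in ['d', 'b', 'e', 'c'] -> ['c', 'd', 'b', 'e']
'c': index 0 in ['c', 'd', 'b', 'e'] -> ['c', 'd', 'b', 'e']


Output: [0, 3, 1, 1, 1, 3, 3, 0]


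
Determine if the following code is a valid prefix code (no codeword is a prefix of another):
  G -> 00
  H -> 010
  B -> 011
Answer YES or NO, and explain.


Checking each pair (does one codeword prefix another?):
  G='00' vs H='010': no prefix
  G='00' vs B='011': no prefix
  H='010' vs G='00': no prefix
  H='010' vs B='011': no prefix
  B='011' vs G='00': no prefix
  B='011' vs H='010': no prefix
No violation found over all pairs.

YES -- this is a valid prefix code. No codeword is a prefix of any other codeword.


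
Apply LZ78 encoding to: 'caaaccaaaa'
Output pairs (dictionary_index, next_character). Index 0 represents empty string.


LZ78 encoding steps:
Dictionary: {0: ''}
Step 1: w='' (idx 0), next='c' -> output (0, 'c'), add 'c' as idx 1
Step 2: w='' (idx 0), next='a' -> output (0, 'a'), add 'a' as idx 2
Step 3: w='a' (idx 2), next='a' -> output (2, 'a'), add 'aa' as idx 3
Step 4: w='c' (idx 1), next='c' -> output (1, 'c'), add 'cc' as idx 4
Step 5: w='aa' (idx 3), next='a' -> output (3, 'a'), add 'aaa' as idx 5
Step 6: w='a' (idx 2), end of input -> output (2, '')


Encoded: [(0, 'c'), (0, 'a'), (2, 'a'), (1, 'c'), (3, 'a'), (2, '')]


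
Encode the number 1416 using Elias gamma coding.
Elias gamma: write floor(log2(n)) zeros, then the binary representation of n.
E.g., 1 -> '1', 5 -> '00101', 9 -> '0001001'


num_bits = floor(log2(1416)) + 1 = 11
leading_zeros = num_bits - 1 = 10
binary(1416) = 10110001000

Elias gamma(1416) = '0000000000' + '10110001000' = 000000000010110001000 (21 bits)


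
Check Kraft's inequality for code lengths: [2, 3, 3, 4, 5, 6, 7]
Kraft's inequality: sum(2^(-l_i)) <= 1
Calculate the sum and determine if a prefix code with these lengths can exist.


Sum = 2^(-2) + 2^(-3) + 2^(-3) + 2^(-4) + 2^(-5) + 2^(-6) + 2^(-7)
    = 0.25 + 0.125 + 0.125 + 0.0625 + 0.03125 + 0.015625 + 0.0078125
    = 79/128 = 0.6171875
Since 0.6171875 <= 1, Kraft's inequality IS satisfied.
A prefix code with these lengths CAN exist.

Kraft sum = 0.6171875. Satisfied.


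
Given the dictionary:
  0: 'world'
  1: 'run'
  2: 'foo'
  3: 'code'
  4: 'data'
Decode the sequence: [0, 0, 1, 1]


Look up each index in the dictionary:
  0 -> 'world'
  0 -> 'world'
  1 -> 'run'
  1 -> 'run'

Decoded: "world world run run"


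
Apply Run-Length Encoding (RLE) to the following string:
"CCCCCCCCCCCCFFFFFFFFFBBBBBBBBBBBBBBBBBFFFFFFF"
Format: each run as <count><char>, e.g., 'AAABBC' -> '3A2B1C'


Scanning runs left to right:
  i=0: run of 'C' x 12 -> '12C'
  i=12: run of 'F' x 9 -> '9F'
  i=21: run of 'B' x 17 -> '17B'
  i=38: run of 'F' x 7 -> '7F'

RLE = 12C9F17B7F


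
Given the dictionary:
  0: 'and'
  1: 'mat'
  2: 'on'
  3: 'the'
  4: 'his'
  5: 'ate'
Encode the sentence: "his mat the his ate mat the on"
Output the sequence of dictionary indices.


Look up each word in the dictionary:
  'his' -> 4
  'mat' -> 1
  'the' -> 3
  'his' -> 4
  'ate' -> 5
  'mat' -> 1
  'the' -> 3
  'on' -> 2

Encoded: [4, 1, 3, 4, 5, 1, 3, 2]


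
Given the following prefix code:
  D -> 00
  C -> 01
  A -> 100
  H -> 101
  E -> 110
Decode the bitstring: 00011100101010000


Decoding step by step:
Bits 00 -> D
Bits 01 -> C
Bits 110 -> E
Bits 01 -> C
Bits 01 -> C
Bits 01 -> C
Bits 00 -> D
Bits 00 -> D


Decoded message: DCECCCDD


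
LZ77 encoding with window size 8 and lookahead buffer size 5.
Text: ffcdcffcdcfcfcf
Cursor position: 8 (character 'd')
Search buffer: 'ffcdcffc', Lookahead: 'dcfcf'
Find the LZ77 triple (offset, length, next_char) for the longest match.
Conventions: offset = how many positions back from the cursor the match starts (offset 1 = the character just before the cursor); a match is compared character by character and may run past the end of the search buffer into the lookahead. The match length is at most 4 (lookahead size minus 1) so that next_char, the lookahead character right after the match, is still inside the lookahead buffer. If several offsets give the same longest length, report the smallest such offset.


Try each offset into the search buffer:
  offset=1 (pos 7, char 'c'): match length 0
  offset=2 (pos 6, char 'f'): match length 0
  offset=3 (pos 5, char 'f'): match length 0
  offset=4 (pos 4, char 'c'): match length 0
  offset=5 (pos 3, char 'd'): match length 3
  offset=6 (pos 2, char 'c'): match length 0
  offset=7 (pos 1, char 'f'): match length 0
  offset=8 (pos 0, char 'f'): match length 0
Longest match has length 3 at offset 5.
next_char = character at position 8 + 3 = 11 -> 'c'

Best match: offset=5, length=3 (matching 'dcf' starting at position 3)
LZ77 triple: (5, 3, 'c')


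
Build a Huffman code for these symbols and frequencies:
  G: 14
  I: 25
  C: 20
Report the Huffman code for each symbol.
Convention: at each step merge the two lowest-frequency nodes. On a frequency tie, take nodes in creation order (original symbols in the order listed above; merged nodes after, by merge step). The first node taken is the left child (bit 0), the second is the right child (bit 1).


Huffman tree construction:
Step 1: Merge G(14) + C(20) = 34
Step 2: Merge I(25) + (G+C)(34) = 59
Read each symbol's code off the tree from the root (left child = 0, right child = 1).

Codes:
  G: 10 (length 2)
  I: 0 (length 1)
  C: 11 (length 2)
Average code length: 93/59 = 1.5763 bits/symbol


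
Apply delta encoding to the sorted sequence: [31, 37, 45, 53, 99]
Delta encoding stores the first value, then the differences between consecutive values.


First value: 31
Deltas:
  37 - 31 = 6
  45 - 37 = 8
  53 - 45 = 8
  99 - 53 = 46


Delta encoded: [31, 6, 8, 8, 46]


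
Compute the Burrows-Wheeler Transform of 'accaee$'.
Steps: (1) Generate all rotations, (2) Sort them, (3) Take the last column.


Rotations (sorted):
  0: $accaee -> last char: e
  1: accaee$ -> last char: $
  2: aee$acc -> last char: c
  3: caee$ac -> last char: c
  4: ccaee$a -> last char: a
  5: e$accae -> last char: e
  6: ee$acca -> last char: a


BWT = e$ccaea


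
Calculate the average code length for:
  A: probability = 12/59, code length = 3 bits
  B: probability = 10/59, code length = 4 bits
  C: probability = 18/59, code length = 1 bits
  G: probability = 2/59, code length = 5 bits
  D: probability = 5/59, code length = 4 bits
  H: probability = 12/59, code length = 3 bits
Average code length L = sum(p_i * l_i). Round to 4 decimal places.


Weighted contributions p_i * l_i:
  A: (12/59) * 3 = 36/59
  B: (10/59) * 4 = 40/59
  C: (18/59) * 1 = 18/59
  G: (2/59) * 5 = 10/59
  D: (5/59) * 4 = 20/59
  H: (12/59) * 3 = 36/59
Sum = (36 + 40 + 18 + 10 + 20 + 36)/59 = 160/59

L = 160/59 = 2.7119 bits/symbol


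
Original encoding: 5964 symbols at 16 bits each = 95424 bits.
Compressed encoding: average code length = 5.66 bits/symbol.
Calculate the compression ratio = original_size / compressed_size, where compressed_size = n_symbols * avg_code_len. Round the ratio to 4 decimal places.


original_size = n_symbols * orig_bits = 5964 * 16 = 95424 bits
compressed_size = n_symbols * avg_code_len = 5964 * 5.66 = 33756.24 bits
ratio = original_size / compressed_size = 95424 / 33756.24 = 2.8269

Compression ratio = 2.8269


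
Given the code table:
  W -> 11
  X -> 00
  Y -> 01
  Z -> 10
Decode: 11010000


Decoding:
11 -> W
01 -> Y
00 -> X
00 -> X


Result: WYXX


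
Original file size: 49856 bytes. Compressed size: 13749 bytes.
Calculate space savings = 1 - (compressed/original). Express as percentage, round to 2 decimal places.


ratio = compressed/original = 13749/49856 = 0.275774
savings = 1 - ratio = 1 - 0.275774 = 0.724226
as a percentage: 0.724226 * 100 = 72.42%

Space savings = 1 - 13749/49856 = 72.42%


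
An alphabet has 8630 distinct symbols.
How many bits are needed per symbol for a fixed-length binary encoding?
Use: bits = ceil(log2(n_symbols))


log2(8630) = 13.0751
Bracket: 2^13 = 8192 < 8630 <= 2^14 = 16384
So ceil(log2(8630)) = 14

bits = ceil(log2(8630)) = ceil(13.0751) = 14 bits


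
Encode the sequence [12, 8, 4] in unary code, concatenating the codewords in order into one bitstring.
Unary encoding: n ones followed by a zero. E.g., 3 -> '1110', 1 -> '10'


Encode each number as n ones followed by a terminating 0:
  12 -> 1111111111110 (13 bits)
  8 -> 111111110 (9 bits)
  4 -> 11110 (5 bits)
Total length = 13 + 9 + 5 = 27 bits.

Unary([12, 8, 4]) = 111111111111011111111011110 (27 bits)


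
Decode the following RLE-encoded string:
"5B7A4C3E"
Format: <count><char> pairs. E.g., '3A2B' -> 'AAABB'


Expanding each <count><char> pair:
  5B -> 'BBBBB'
  7A -> 'AAAAAAA'
  4C -> 'CCCC'
  3E -> 'EEE'

Decoded = BBBBBAAAAAAACCCCEEE


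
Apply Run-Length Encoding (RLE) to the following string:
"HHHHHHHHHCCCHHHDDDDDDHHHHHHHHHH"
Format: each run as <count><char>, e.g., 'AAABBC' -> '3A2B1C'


Scanning runs left to right:
  i=0: run of 'H' x 9 -> '9H'
  i=9: run of 'C' x 3 -> '3C'
  i=12: run of 'H' x 3 -> '3H'
  i=15: run of 'D' x 6 -> '6D'
  i=21: run of 'H' x 10 -> '10H'

RLE = 9H3C3H6D10H


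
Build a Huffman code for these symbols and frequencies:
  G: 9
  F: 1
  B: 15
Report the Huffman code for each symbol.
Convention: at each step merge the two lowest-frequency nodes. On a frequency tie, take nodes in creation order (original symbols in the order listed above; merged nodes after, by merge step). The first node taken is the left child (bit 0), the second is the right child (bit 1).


Huffman tree construction:
Step 1: Merge F(1) + G(9) = 10
Step 2: Merge (F+G)(10) + B(15) = 25
Read each symbol's code off the tree from the root (left child = 0, right child = 1).

Codes:
  G: 01 (length 2)
  F: 00 (length 2)
  B: 1 (length 1)
Average code length: 35/25 = 1.4000 bits/symbol


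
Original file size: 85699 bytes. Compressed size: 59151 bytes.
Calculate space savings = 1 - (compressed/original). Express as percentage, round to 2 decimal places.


ratio = compressed/original = 59151/85699 = 0.690218
savings = 1 - ratio = 1 - 0.690218 = 0.309782
as a percentage: 0.309782 * 100 = 30.98%

Space savings = 1 - 59151/85699 = 30.98%


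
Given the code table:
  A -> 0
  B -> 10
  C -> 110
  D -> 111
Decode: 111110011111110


Decoding:
111 -> D
110 -> C
0 -> A
111 -> D
111 -> D
10 -> B


Result: DCADDB


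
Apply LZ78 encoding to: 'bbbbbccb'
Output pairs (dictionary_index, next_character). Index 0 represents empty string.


LZ78 encoding steps:
Dictionary: {0: ''}
Step 1: w='' (idx 0), next='b' -> output (0, 'b'), add 'b' as idx 1
Step 2: w='b' (idx 1), next='b' -> output (1, 'b'), add 'bb' as idx 2
Step 3: w='bb' (idx 2), next='c' -> output (2, 'c'), add 'bbc' as idx 3
Step 4: w='' (idx 0), next='c' -> output (0, 'c'), add 'c' as idx 4
Step 5: w='b' (idx 1), end of input -> output (1, '')


Encoded: [(0, 'b'), (1, 'b'), (2, 'c'), (0, 'c'), (1, '')]


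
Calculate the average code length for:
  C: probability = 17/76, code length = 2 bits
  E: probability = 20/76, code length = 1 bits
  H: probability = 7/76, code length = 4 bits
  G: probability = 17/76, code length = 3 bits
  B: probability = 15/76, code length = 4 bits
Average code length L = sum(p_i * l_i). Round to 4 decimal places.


Weighted contributions p_i * l_i:
  C: (17/76) * 2 = 34/76
  E: (20/76) * 1 = 20/76
  H: (7/76) * 4 = 28/76
  G: (17/76) * 3 = 51/76
  B: (15/76) * 4 = 60/76
Sum = (34 + 20 + 28 + 51 + 60)/76 = 193/76

L = 193/76 = 2.5395 bits/symbol


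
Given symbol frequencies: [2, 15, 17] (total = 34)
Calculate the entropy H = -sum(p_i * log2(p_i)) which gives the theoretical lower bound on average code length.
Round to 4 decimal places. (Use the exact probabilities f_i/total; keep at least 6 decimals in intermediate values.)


Per-symbol terms -p_i * log2(p_i) with p_i = f_i/34:
  p = 2/34 = 0.058824: log2(p) = -4.087463, -p*log2(p) = 0.240439
  p = 15/34 = 0.441176: log2(p) = -1.180572, -p*log2(p) = 0.520841
  p = 17/34 = 0.500000: log2(p) = -1.000000, -p*log2(p) = 0.500000
H = 0.240439 + 0.520841 + 0.500000 = 1.261280

H = 1.2613 bits/symbol


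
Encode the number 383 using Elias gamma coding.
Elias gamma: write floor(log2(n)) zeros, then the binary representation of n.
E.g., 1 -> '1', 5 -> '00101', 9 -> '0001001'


num_bits = floor(log2(383)) + 1 = 9
leading_zeros = num_bits - 1 = 8
binary(383) = 101111111

Elias gamma(383) = '00000000' + '101111111' = 00000000101111111 (17 bits)


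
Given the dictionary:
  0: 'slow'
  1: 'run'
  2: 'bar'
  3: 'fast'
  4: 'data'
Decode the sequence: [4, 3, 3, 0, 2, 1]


Look up each index in the dictionary:
  4 -> 'data'
  3 -> 'fast'
  3 -> 'fast'
  0 -> 'slow'
  2 -> 'bar'
  1 -> 'run'

Decoded: "data fast fast slow bar run"


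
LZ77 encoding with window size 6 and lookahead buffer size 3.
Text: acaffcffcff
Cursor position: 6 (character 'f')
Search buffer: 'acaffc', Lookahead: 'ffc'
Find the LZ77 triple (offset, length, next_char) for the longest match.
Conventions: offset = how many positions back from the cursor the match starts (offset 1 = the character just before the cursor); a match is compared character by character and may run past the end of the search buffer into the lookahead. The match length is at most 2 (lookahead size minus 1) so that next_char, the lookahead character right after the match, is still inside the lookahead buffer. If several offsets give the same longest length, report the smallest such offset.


Try each offset into the search buffer:
  offset=1 (pos 5, char 'c'): match length 0
  offset=2 (pos 4, char 'f'): match length 1
  offset=3 (pos 3, char 'f'): match length 2
  offset=4 (pos 2, char 'a'): match length 0
  offset=5 (pos 1, char 'c'): match length 0
  offset=6 (pos 0, char 'a'): match length 0
Longest match has length 2 at offset 3.
next_char = character at position 6 + 2 = 8 -> 'c'

Best match: offset=3, length=2 (matching 'ff' starting at position 3)
LZ77 triple: (3, 2, 'c')


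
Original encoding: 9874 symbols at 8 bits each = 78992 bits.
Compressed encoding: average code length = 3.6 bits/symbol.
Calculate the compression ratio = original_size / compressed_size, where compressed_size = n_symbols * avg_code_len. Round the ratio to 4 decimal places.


original_size = n_symbols * orig_bits = 9874 * 8 = 78992 bits
compressed_size = n_symbols * avg_code_len = 9874 * 3.6 = 35546.4 bits
ratio = original_size / compressed_size = 78992 / 35546.4 = 2.2222

Compression ratio = 2.2222


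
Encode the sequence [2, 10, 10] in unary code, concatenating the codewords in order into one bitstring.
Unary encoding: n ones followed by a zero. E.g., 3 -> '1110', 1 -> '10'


Encode each number as n ones followed by a terminating 0:
  2 -> 110 (3 bits)
  10 -> 11111111110 (11 bits)
  10 -> 11111111110 (11 bits)
Total length = 3 + 11 + 11 = 25 bits.

Unary([2, 10, 10]) = 1101111111111011111111110 (25 bits)


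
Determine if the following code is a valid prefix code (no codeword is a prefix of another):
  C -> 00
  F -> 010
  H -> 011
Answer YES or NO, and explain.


Checking each pair (does one codeword prefix another?):
  C='00' vs F='010': no prefix
  C='00' vs H='011': no prefix
  F='010' vs C='00': no prefix
  F='010' vs H='011': no prefix
  H='011' vs C='00': no prefix
  H='011' vs F='010': no prefix
No violation found over all pairs.

YES -- this is a valid prefix code. No codeword is a prefix of any other codeword.


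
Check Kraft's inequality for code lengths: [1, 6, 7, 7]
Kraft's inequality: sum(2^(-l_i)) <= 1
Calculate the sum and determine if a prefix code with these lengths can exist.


Sum = 2^(-1) + 2^(-6) + 2^(-7) + 2^(-7)
    = 0.5 + 0.015625 + 0.0078125 + 0.0078125
    = 68/128 = 0.53125
Since 0.53125 <= 1, Kraft's inequality IS satisfied.
A prefix code with these lengths CAN exist.

Kraft sum = 0.53125. Satisfied.


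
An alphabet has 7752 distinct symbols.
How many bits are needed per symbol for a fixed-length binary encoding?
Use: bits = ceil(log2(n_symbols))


log2(7752) = 12.9204
Bracket: 2^12 = 4096 < 7752 <= 2^13 = 8192
So ceil(log2(7752)) = 13

bits = ceil(log2(7752)) = ceil(12.9204) = 13 bits


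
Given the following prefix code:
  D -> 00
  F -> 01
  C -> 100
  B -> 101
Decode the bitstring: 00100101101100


Decoding step by step:
Bits 00 -> D
Bits 100 -> C
Bits 101 -> B
Bits 101 -> B
Bits 100 -> C


Decoded message: DCBBC


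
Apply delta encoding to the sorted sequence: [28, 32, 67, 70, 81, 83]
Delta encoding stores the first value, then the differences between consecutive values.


First value: 28
Deltas:
  32 - 28 = 4
  67 - 32 = 35
  70 - 67 = 3
  81 - 70 = 11
  83 - 81 = 2


Delta encoded: [28, 4, 35, 3, 11, 2]


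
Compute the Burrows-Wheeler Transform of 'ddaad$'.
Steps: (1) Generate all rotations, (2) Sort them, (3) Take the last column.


Rotations (sorted):
  0: $ddaad -> last char: d
  1: aad$dd -> last char: d
  2: ad$dda -> last char: a
  3: d$ddaa -> last char: a
  4: daad$d -> last char: d
  5: ddaad$ -> last char: $


BWT = ddaad$


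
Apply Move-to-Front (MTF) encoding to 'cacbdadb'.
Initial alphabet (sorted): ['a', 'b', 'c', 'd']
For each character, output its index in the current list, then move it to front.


MTF encoding:
'c': index 2 in ['a', 'b', 'c', 'd'] -> ['c', 'a', 'b', 'd']
'a': index 1 in ['c', 'a', 'b', 'd'] -> ['a', 'c', 'b', 'd']
'c': index 1 in ['a', 'c', 'b', 'd'] -> ['c', 'a', 'b', 'd']
'b': index 2 in ['c', 'a', 'b', 'd'] -> ['b', 'c', 'a', 'd']
'd': index 3 in ['b', 'c', 'a', 'd'] -> ['d', 'b', 'c', 'a']
'a': index 3 in ['d', 'b', 'c', 'a'] -> ['a', 'd', 'b', 'c']
'd': index 1 in ['a', 'd', 'b', 'c'] -> ['d', 'a', 'b', 'c']
'b': index 2 in ['d', 'a', 'b', 'c'] -> ['b', 'd', 'a', 'c']


Output: [2, 1, 1, 2, 3, 3, 1, 2]


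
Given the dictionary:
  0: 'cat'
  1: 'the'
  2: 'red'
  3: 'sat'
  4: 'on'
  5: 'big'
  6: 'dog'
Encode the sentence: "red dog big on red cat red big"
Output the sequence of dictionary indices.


Look up each word in the dictionary:
  'red' -> 2
  'dog' -> 6
  'big' -> 5
  'on' -> 4
  'red' -> 2
  'cat' -> 0
  'red' -> 2
  'big' -> 5

Encoded: [2, 6, 5, 4, 2, 0, 2, 5]


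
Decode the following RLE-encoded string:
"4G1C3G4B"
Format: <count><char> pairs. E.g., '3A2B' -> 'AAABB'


Expanding each <count><char> pair:
  4G -> 'GGGG'
  1C -> 'C'
  3G -> 'GGG'
  4B -> 'BBBB'

Decoded = GGGGCGGGBBBB


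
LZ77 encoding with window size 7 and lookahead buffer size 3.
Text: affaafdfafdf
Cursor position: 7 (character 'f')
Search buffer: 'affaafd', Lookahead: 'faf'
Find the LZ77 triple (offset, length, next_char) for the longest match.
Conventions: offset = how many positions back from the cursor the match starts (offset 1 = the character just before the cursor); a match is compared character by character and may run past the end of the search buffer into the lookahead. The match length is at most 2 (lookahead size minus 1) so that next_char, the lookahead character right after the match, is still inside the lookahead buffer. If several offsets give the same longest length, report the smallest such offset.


Try each offset into the search buffer:
  offset=1 (pos 6, char 'd'): match length 0
  offset=2 (pos 5, char 'f'): match length 1
  offset=3 (pos 4, char 'a'): match length 0
  offset=4 (pos 3, char 'a'): match length 0
  offset=5 (pos 2, char 'f'): match length 2
  offset=6 (pos 1, char 'f'): match length 1
  offset=7 (pos 0, char 'a'): match length 0
Longest match has length 2 at offset 5.
next_char = character at position 7 + 2 = 9 -> 'f'

Best match: offset=5, length=2 (matching 'fa' starting at position 2)
LZ77 triple: (5, 2, 'f')


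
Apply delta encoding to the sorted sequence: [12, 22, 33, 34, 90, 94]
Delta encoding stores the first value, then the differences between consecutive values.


First value: 12
Deltas:
  22 - 12 = 10
  33 - 22 = 11
  34 - 33 = 1
  90 - 34 = 56
  94 - 90 = 4


Delta encoded: [12, 10, 11, 1, 56, 4]


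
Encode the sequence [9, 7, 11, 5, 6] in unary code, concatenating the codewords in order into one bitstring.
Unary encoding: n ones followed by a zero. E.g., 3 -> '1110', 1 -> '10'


Encode each number as n ones followed by a terminating 0:
  9 -> 1111111110 (10 bits)
  7 -> 11111110 (8 bits)
  11 -> 111111111110 (12 bits)
  5 -> 111110 (6 bits)
  6 -> 1111110 (7 bits)
Total length = 10 + 8 + 12 + 6 + 7 = 43 bits.

Unary([9, 7, 11, 5, 6]) = 1111111110111111101111111111101111101111110 (43 bits)


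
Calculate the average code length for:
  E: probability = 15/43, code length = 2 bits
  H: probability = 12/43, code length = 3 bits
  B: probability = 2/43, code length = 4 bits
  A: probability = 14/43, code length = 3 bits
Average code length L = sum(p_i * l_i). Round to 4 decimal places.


Weighted contributions p_i * l_i:
  E: (15/43) * 2 = 30/43
  H: (12/43) * 3 = 36/43
  B: (2/43) * 4 = 8/43
  A: (14/43) * 3 = 42/43
Sum = (30 + 36 + 8 + 42)/43 = 116/43

L = 116/43 = 2.6977 bits/symbol


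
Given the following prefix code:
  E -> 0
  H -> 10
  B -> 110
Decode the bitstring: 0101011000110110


Decoding step by step:
Bits 0 -> E
Bits 10 -> H
Bits 10 -> H
Bits 110 -> B
Bits 0 -> E
Bits 0 -> E
Bits 110 -> B
Bits 110 -> B


Decoded message: EHHBEEBB


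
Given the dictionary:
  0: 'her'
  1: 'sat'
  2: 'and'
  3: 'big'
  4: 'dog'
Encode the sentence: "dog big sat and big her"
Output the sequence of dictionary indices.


Look up each word in the dictionary:
  'dog' -> 4
  'big' -> 3
  'sat' -> 1
  'and' -> 2
  'big' -> 3
  'her' -> 0

Encoded: [4, 3, 1, 2, 3, 0]


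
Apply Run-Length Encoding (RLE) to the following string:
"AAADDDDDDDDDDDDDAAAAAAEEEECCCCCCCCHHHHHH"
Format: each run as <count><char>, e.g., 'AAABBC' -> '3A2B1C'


Scanning runs left to right:
  i=0: run of 'A' x 3 -> '3A'
  i=3: run of 'D' x 13 -> '13D'
  i=16: run of 'A' x 6 -> '6A'
  i=22: run of 'E' x 4 -> '4E'
  i=26: run of 'C' x 8 -> '8C'
  i=34: run of 'H' x 6 -> '6H'

RLE = 3A13D6A4E8C6H


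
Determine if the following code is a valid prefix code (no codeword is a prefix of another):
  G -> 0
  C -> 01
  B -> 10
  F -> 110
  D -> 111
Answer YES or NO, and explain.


Checking each pair (does one codeword prefix another?):
  G='0' vs C='01': prefix -- VIOLATION

NO -- this is NOT a valid prefix code. G (0) is a prefix of C (01).


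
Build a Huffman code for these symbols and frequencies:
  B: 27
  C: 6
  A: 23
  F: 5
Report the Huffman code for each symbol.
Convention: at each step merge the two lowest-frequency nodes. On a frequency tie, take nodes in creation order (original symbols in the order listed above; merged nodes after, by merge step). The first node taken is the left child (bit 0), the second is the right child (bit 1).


Huffman tree construction:
Step 1: Merge F(5) + C(6) = 11
Step 2: Merge (F+C)(11) + A(23) = 34
Step 3: Merge B(27) + ((F+C)+A)(34) = 61
Read each symbol's code off the tree from the root (left child = 0, right child = 1).

Codes:
  B: 0 (length 1)
  C: 101 (length 3)
  A: 11 (length 2)
  F: 100 (length 3)
Average code length: 106/61 = 1.7377 bits/symbol


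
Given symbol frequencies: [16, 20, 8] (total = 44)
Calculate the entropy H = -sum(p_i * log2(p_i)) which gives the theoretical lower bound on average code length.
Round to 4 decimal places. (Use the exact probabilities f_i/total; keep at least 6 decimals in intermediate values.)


Per-symbol terms -p_i * log2(p_i) with p_i = f_i/44:
  p = 16/44 = 0.363636: log2(p) = -1.459432, -p*log2(p) = 0.530702
  p = 20/44 = 0.454545: log2(p) = -1.137504, -p*log2(p) = 0.517047
  p = 8/44 = 0.181818: log2(p) = -2.459432, -p*log2(p) = 0.447169
H = 0.530702 + 0.517047 + 0.447169 = 1.494918

H = 1.4949 bits/symbol


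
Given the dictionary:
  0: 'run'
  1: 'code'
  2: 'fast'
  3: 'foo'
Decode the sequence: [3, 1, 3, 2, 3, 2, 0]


Look up each index in the dictionary:
  3 -> 'foo'
  1 -> 'code'
  3 -> 'foo'
  2 -> 'fast'
  3 -> 'foo'
  2 -> 'fast'
  0 -> 'run'

Decoded: "foo code foo fast foo fast run"


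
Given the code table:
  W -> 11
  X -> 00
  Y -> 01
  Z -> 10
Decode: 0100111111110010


Decoding:
01 -> Y
00 -> X
11 -> W
11 -> W
11 -> W
11 -> W
00 -> X
10 -> Z


Result: YXWWWWXZ


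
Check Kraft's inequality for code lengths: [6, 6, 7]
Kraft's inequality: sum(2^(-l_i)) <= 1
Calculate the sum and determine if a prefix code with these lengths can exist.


Sum = 2^(-6) + 2^(-6) + 2^(-7)
    = 0.015625 + 0.015625 + 0.0078125
    = 5/128 = 0.0390625
Since 0.0390625 <= 1, Kraft's inequality IS satisfied.
A prefix code with these lengths CAN exist.

Kraft sum = 0.0390625. Satisfied.


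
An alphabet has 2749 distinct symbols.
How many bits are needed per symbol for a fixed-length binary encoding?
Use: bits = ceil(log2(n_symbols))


log2(2749) = 11.4247
Bracket: 2^11 = 2048 < 2749 <= 2^12 = 4096
So ceil(log2(2749)) = 12

bits = ceil(log2(2749)) = ceil(11.4247) = 12 bits


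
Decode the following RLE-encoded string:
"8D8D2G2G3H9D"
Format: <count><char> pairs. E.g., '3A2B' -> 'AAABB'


Expanding each <count><char> pair:
  8D -> 'DDDDDDDD'
  8D -> 'DDDDDDDD'
  2G -> 'GG'
  2G -> 'GG'
  3H -> 'HHH'
  9D -> 'DDDDDDDDD'

Decoded = DDDDDDDDDDDDDDDDGGGGHHHDDDDDDDDD


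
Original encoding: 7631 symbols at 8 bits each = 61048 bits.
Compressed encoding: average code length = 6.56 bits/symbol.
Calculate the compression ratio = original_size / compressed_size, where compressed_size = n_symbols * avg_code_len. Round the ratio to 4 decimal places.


original_size = n_symbols * orig_bits = 7631 * 8 = 61048 bits
compressed_size = n_symbols * avg_code_len = 7631 * 6.56 = 50059.36 bits
ratio = original_size / compressed_size = 61048 / 50059.36 = 1.2195

Compression ratio = 1.2195


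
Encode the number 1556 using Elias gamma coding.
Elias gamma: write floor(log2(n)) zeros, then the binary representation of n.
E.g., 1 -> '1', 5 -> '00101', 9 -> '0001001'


num_bits = floor(log2(1556)) + 1 = 11
leading_zeros = num_bits - 1 = 10
binary(1556) = 11000010100

Elias gamma(1556) = '0000000000' + '11000010100' = 000000000011000010100 (21 bits)


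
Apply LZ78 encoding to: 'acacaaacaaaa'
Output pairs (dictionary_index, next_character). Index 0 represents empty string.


LZ78 encoding steps:
Dictionary: {0: ''}
Step 1: w='' (idx 0), next='a' -> output (0, 'a'), add 'a' as idx 1
Step 2: w='' (idx 0), next='c' -> output (0, 'c'), add 'c' as idx 2
Step 3: w='a' (idx 1), next='c' -> output (1, 'c'), add 'ac' as idx 3
Step 4: w='a' (idx 1), next='a' -> output (1, 'a'), add 'aa' as idx 4
Step 5: w='ac' (idx 3), next='a' -> output (3, 'a'), add 'aca' as idx 5
Step 6: w='aa' (idx 4), next='a' -> output (4, 'a'), add 'aaa' as idx 6


Encoded: [(0, 'a'), (0, 'c'), (1, 'c'), (1, 'a'), (3, 'a'), (4, 'a')]


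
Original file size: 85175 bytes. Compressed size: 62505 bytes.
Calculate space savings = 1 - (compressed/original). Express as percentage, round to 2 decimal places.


ratio = compressed/original = 62505/85175 = 0.733842
savings = 1 - ratio = 1 - 0.733842 = 0.266158
as a percentage: 0.266158 * 100 = 26.62%

Space savings = 1 - 62505/85175 = 26.62%


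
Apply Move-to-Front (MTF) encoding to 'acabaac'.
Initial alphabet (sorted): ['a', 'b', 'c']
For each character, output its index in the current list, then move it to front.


MTF encoding:
'a': index 0 in ['a', 'b', 'c'] -> ['a', 'b', 'c']
'c': index 2 in ['a', 'b', 'c'] -> ['c', 'a', 'b']
'a': index 1 in ['c', 'a', 'b'] -> ['a', 'c', 'b']
'b': index 2 in ['a', 'c', 'b'] -> ['b', 'a', 'c']
'a': index 1 in ['b', 'a', 'c'] -> ['a', 'b', 'c']
'a': index 0 in ['a', 'b', 'c'] -> ['a', 'b', 'c']
'c': index 2 in ['a', 'b', 'c'] -> ['c', 'a', 'b']


Output: [0, 2, 1, 2, 1, 0, 2]


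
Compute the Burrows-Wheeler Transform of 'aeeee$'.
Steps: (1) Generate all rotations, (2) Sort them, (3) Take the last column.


Rotations (sorted):
  0: $aeeee -> last char: e
  1: aeeee$ -> last char: $
  2: e$aeee -> last char: e
  3: ee$aee -> last char: e
  4: eee$ae -> last char: e
  5: eeee$a -> last char: a


BWT = e$eeea


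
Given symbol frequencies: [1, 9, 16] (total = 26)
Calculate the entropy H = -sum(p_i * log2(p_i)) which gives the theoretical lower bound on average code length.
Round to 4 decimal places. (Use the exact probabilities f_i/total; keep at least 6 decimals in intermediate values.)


Per-symbol terms -p_i * log2(p_i) with p_i = f_i/26:
  p = 1/26 = 0.038462: log2(p) = -4.700440, -p*log2(p) = 0.180786
  p = 9/26 = 0.346154: log2(p) = -1.530515, -p*log2(p) = 0.529794
  p = 16/26 = 0.615385: log2(p) = -0.700440, -p*log2(p) = 0.431040
H = 0.180786 + 0.529794 + 0.431040 = 1.141620

H = 1.1416 bits/symbol


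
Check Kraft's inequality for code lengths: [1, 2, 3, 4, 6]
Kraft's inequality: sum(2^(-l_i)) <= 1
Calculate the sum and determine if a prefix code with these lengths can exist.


Sum = 2^(-1) + 2^(-2) + 2^(-3) + 2^(-4) + 2^(-6)
    = 0.5 + 0.25 + 0.125 + 0.0625 + 0.015625
    = 61/64 = 0.953125
Since 0.953125 <= 1, Kraft's inequality IS satisfied.
A prefix code with these lengths CAN exist.

Kraft sum = 0.953125. Satisfied.


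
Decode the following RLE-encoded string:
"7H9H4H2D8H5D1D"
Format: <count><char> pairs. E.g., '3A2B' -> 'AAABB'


Expanding each <count><char> pair:
  7H -> 'HHHHHHH'
  9H -> 'HHHHHHHHH'
  4H -> 'HHHH'
  2D -> 'DD'
  8H -> 'HHHHHHHH'
  5D -> 'DDDDD'
  1D -> 'D'

Decoded = HHHHHHHHHHHHHHHHHHHHDDHHHHHHHHDDDDDD


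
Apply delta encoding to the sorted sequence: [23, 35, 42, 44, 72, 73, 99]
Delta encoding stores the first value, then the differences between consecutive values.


First value: 23
Deltas:
  35 - 23 = 12
  42 - 35 = 7
  44 - 42 = 2
  72 - 44 = 28
  73 - 72 = 1
  99 - 73 = 26


Delta encoded: [23, 12, 7, 2, 28, 1, 26]


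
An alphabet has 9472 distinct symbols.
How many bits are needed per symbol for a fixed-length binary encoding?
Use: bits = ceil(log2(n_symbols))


log2(9472) = 13.2095
Bracket: 2^13 = 8192 < 9472 <= 2^14 = 16384
So ceil(log2(9472)) = 14

bits = ceil(log2(9472)) = ceil(13.2095) = 14 bits


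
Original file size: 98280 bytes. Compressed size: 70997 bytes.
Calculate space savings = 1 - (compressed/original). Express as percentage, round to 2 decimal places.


ratio = compressed/original = 70997/98280 = 0.722395
savings = 1 - ratio = 1 - 0.722395 = 0.277605
as a percentage: 0.277605 * 100 = 27.76%

Space savings = 1 - 70997/98280 = 27.76%


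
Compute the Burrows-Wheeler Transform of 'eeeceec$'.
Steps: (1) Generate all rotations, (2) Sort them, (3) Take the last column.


Rotations (sorted):
  0: $eeeceec -> last char: c
  1: c$eeecee -> last char: e
  2: ceec$eee -> last char: e
  3: ec$eeece -> last char: e
  4: eceec$ee -> last char: e
  5: eec$eeec -> last char: c
  6: eeceec$e -> last char: e
  7: eeeceec$ -> last char: $


BWT = ceeeece$


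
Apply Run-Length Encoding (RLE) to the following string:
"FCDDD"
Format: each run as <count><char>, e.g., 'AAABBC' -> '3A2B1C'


Scanning runs left to right:
  i=0: run of 'F' x 1 -> '1F'
  i=1: run of 'C' x 1 -> '1C'
  i=2: run of 'D' x 3 -> '3D'

RLE = 1F1C3D


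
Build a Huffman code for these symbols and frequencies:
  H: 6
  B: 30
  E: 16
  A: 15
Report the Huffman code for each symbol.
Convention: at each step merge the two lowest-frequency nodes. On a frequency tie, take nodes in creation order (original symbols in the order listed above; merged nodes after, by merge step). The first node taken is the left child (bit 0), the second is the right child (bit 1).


Huffman tree construction:
Step 1: Merge H(6) + A(15) = 21
Step 2: Merge E(16) + (H+A)(21) = 37
Step 3: Merge B(30) + (E+(H+A))(37) = 67
Read each symbol's code off the tree from the root (left child = 0, right child = 1).

Codes:
  H: 110 (length 3)
  B: 0 (length 1)
  E: 10 (length 2)
  A: 111 (length 3)
Average code length: 125/67 = 1.8657 bits/symbol


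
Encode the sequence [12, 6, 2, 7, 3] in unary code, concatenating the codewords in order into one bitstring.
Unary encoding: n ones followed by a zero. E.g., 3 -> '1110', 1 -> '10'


Encode each number as n ones followed by a terminating 0:
  12 -> 1111111111110 (13 bits)
  6 -> 1111110 (7 bits)
  2 -> 110 (3 bits)
  7 -> 11111110 (8 bits)
  3 -> 1110 (4 bits)
Total length = 13 + 7 + 3 + 8 + 4 = 35 bits.

Unary([12, 6, 2, 7, 3]) = 11111111111101111110110111111101110 (35 bits)


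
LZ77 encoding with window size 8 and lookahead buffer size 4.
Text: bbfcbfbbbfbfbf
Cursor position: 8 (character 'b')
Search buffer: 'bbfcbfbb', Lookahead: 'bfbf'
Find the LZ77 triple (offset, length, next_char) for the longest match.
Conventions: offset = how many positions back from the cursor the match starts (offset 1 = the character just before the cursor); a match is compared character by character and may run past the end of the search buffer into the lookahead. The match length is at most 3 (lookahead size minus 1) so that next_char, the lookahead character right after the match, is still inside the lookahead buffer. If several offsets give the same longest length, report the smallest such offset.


Try each offset into the search buffer:
  offset=1 (pos 7, char 'b'): match length 1
  offset=2 (pos 6, char 'b'): match length 1
  offset=3 (pos 5, char 'f'): match length 0
  offset=4 (pos 4, char 'b'): match length 3
  offset=5 (pos 3, char 'c'): match length 0
  offset=6 (pos 2, char 'f'): match length 0
  offset=7 (pos 1, char 'b'): match length 2
  offset=8 (pos 0, char 'b'): match length 1
Longest match has length 3 at offset 4.
next_char = character at position 8 + 3 = 11 -> 'f'

Best match: offset=4, length=3 (matching 'bfb' starting at position 4)
LZ77 triple: (4, 3, 'f')


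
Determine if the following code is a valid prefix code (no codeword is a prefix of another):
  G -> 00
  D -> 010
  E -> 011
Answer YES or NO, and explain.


Checking each pair (does one codeword prefix another?):
  G='00' vs D='010': no prefix
  G='00' vs E='011': no prefix
  D='010' vs G='00': no prefix
  D='010' vs E='011': no prefix
  E='011' vs G='00': no prefix
  E='011' vs D='010': no prefix
No violation found over all pairs.

YES -- this is a valid prefix code. No codeword is a prefix of any other codeword.


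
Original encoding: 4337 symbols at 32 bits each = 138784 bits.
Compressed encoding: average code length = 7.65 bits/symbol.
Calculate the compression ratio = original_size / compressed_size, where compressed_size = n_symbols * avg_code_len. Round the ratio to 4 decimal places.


original_size = n_symbols * orig_bits = 4337 * 32 = 138784 bits
compressed_size = n_symbols * avg_code_len = 4337 * 7.65 = 33178.05 bits
ratio = original_size / compressed_size = 138784 / 33178.05 = 4.183

Compression ratio = 4.183


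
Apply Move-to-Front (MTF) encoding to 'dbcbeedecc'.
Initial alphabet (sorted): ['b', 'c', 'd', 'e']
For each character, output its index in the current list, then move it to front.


MTF encoding:
'd': index 2 in ['b', 'c', 'd', 'e'] -> ['d', 'b', 'c', 'e']
'b': index 1 in ['d', 'b', 'c', 'e'] -> ['b', 'd', 'c', 'e']
'c': index 2 in ['b', 'd', 'c', 'e'] -> ['c', 'b', 'd', 'e']
'b': index 1 in ['c', 'b', 'd', 'e'] -> ['b', 'c', 'd', 'e']
'e': index 3 in ['b', 'c', 'd', 'e'] -> ['e', 'b', 'c', 'd']
'e': index 0 in ['e', 'b', 'c', 'd'] -> ['e', 'b', 'c', 'd']
'd': index 3 in ['e', 'b', 'c', 'd'] -> ['d', 'e', 'b', 'c']
'e': index 1 in ['d', 'e', 'b', 'c'] -> ['e', 'd', 'b', 'c']
'c': index 3 in ['e', 'd', 'b', 'c'] -> ['c', 'e', 'd', 'b']
'c': index 0 in ['c', 'e', 'd', 'b'] -> ['c', 'e', 'd', 'b']


Output: [2, 1, 2, 1, 3, 0, 3, 1, 3, 0]


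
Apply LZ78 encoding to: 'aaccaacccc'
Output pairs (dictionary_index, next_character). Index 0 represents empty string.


LZ78 encoding steps:
Dictionary: {0: ''}
Step 1: w='' (idx 0), next='a' -> output (0, 'a'), add 'a' as idx 1
Step 2: w='a' (idx 1), next='c' -> output (1, 'c'), add 'ac' as idx 2
Step 3: w='' (idx 0), next='c' -> output (0, 'c'), add 'c' as idx 3
Step 4: w='a' (idx 1), next='a' -> output (1, 'a'), add 'aa' as idx 4
Step 5: w='c' (idx 3), next='c' -> output (3, 'c'), add 'cc' as idx 5
Step 6: w='cc' (idx 5), end of input -> output (5, '')


Encoded: [(0, 'a'), (1, 'c'), (0, 'c'), (1, 'a'), (3, 'c'), (5, '')]


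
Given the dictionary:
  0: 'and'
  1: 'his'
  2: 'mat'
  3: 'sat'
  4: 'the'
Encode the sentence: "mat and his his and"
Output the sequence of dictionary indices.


Look up each word in the dictionary:
  'mat' -> 2
  'and' -> 0
  'his' -> 1
  'his' -> 1
  'and' -> 0

Encoded: [2, 0, 1, 1, 0]


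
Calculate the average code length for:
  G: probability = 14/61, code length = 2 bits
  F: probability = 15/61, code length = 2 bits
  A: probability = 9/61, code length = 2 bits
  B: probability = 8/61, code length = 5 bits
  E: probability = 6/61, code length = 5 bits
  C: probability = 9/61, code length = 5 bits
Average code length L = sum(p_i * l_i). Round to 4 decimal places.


Weighted contributions p_i * l_i:
  G: (14/61) * 2 = 28/61
  F: (15/61) * 2 = 30/61
  A: (9/61) * 2 = 18/61
  B: (8/61) * 5 = 40/61
  E: (6/61) * 5 = 30/61
  C: (9/61) * 5 = 45/61
Sum = (28 + 30 + 18 + 40 + 30 + 45)/61 = 191/61

L = 191/61 = 3.1311 bits/symbol


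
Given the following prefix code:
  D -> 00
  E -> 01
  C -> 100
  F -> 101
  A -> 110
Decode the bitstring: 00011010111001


Decoding step by step:
Bits 00 -> D
Bits 01 -> E
Bits 101 -> F
Bits 01 -> E
Bits 110 -> A
Bits 01 -> E


Decoded message: DEFEAE


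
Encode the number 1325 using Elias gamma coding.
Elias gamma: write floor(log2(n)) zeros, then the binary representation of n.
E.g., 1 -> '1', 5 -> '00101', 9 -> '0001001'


num_bits = floor(log2(1325)) + 1 = 11
leading_zeros = num_bits - 1 = 10
binary(1325) = 10100101101

Elias gamma(1325) = '0000000000' + '10100101101' = 000000000010100101101 (21 bits)


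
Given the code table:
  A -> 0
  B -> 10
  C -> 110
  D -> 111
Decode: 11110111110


Decoding:
111 -> D
10 -> B
111 -> D
110 -> C


Result: DBDC


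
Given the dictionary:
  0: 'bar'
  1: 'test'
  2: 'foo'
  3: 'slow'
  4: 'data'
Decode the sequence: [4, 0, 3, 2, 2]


Look up each index in the dictionary:
  4 -> 'data'
  0 -> 'bar'
  3 -> 'slow'
  2 -> 'foo'
  2 -> 'foo'

Decoded: "data bar slow foo foo"


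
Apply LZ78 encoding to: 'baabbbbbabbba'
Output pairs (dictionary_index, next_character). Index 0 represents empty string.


LZ78 encoding steps:
Dictionary: {0: ''}
Step 1: w='' (idx 0), next='b' -> output (0, 'b'), add 'b' as idx 1
Step 2: w='' (idx 0), next='a' -> output (0, 'a'), add 'a' as idx 2
Step 3: w='a' (idx 2), next='b' -> output (2, 'b'), add 'ab' as idx 3
Step 4: w='b' (idx 1), next='b' -> output (1, 'b'), add 'bb' as idx 4
Step 5: w='bb' (idx 4), next='a' -> output (4, 'a'), add 'bba' as idx 5
Step 6: w='bb' (idx 4), next='b' -> output (4, 'b'), add 'bbb' as idx 6
Step 7: w='a' (idx 2), end of input -> output (2, '')


Encoded: [(0, 'b'), (0, 'a'), (2, 'b'), (1, 'b'), (4, 'a'), (4, 'b'), (2, '')]


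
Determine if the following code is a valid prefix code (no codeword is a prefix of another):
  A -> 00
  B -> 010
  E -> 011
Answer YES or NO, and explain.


Checking each pair (does one codeword prefix another?):
  A='00' vs B='010': no prefix
  A='00' vs E='011': no prefix
  B='010' vs A='00': no prefix
  B='010' vs E='011': no prefix
  E='011' vs A='00': no prefix
  E='011' vs B='010': no prefix
No violation found over all pairs.

YES -- this is a valid prefix code. No codeword is a prefix of any other codeword.
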